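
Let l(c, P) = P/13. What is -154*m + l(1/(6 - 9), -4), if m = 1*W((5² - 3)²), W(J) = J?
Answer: -968972/13 ≈ -74536.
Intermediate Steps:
l(c, P) = P/13 (l(c, P) = P*(1/13) = P/13)
m = 484 (m = 1*(5² - 3)² = 1*(25 - 3)² = 1*22² = 1*484 = 484)
-154*m + l(1/(6 - 9), -4) = -154*484 + (1/13)*(-4) = -74536 - 4/13 = -968972/13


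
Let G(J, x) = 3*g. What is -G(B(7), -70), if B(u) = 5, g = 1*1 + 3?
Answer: -12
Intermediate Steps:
g = 4 (g = 1 + 3 = 4)
G(J, x) = 12 (G(J, x) = 3*4 = 12)
-G(B(7), -70) = -1*12 = -12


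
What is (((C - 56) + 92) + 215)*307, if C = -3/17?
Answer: 1309048/17 ≈ 77003.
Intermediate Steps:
C = -3/17 (C = -3*1/17 = -3/17 ≈ -0.17647)
(((C - 56) + 92) + 215)*307 = (((-3/17 - 56) + 92) + 215)*307 = ((-955/17 + 92) + 215)*307 = (609/17 + 215)*307 = (4264/17)*307 = 1309048/17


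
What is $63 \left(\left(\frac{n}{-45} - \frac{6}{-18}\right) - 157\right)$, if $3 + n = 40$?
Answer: $- \frac{49609}{5} \approx -9921.8$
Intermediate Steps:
$n = 37$ ($n = -3 + 40 = 37$)
$63 \left(\left(\frac{n}{-45} - \frac{6}{-18}\right) - 157\right) = 63 \left(\left(\frac{37}{-45} - \frac{6}{-18}\right) - 157\right) = 63 \left(\left(37 \left(- \frac{1}{45}\right) - - \frac{1}{3}\right) - 157\right) = 63 \left(\left(- \frac{37}{45} + \frac{1}{3}\right) - 157\right) = 63 \left(- \frac{22}{45} - 157\right) = 63 \left(- \frac{7087}{45}\right) = - \frac{49609}{5}$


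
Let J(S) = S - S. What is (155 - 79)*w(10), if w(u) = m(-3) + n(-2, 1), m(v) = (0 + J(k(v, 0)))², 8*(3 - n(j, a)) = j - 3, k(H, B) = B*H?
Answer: 551/2 ≈ 275.50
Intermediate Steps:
J(S) = 0
n(j, a) = 27/8 - j/8 (n(j, a) = 3 - (j - 3)/8 = 3 - (-3 + j)/8 = 3 + (3/8 - j/8) = 27/8 - j/8)
m(v) = 0 (m(v) = (0 + 0)² = 0² = 0)
w(u) = 29/8 (w(u) = 0 + (27/8 - ⅛*(-2)) = 0 + (27/8 + ¼) = 0 + 29/8 = 29/8)
(155 - 79)*w(10) = (155 - 79)*(29/8) = 76*(29/8) = 551/2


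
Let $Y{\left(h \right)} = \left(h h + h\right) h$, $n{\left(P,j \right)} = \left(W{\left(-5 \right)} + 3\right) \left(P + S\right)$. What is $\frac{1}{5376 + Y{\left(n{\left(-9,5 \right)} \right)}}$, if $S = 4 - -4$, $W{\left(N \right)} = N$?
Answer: $\frac{1}{5388} \approx 0.0001856$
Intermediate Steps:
$S = 8$ ($S = 4 + 4 = 8$)
$n{\left(P,j \right)} = -16 - 2 P$ ($n{\left(P,j \right)} = \left(-5 + 3\right) \left(P + 8\right) = - 2 \left(8 + P\right) = -16 - 2 P$)
$Y{\left(h \right)} = h \left(h + h^{2}\right)$ ($Y{\left(h \right)} = \left(h^{2} + h\right) h = \left(h + h^{2}\right) h = h \left(h + h^{2}\right)$)
$\frac{1}{5376 + Y{\left(n{\left(-9,5 \right)} \right)}} = \frac{1}{5376 + \left(-16 - -18\right)^{2} \left(1 - -2\right)} = \frac{1}{5376 + \left(-16 + 18\right)^{2} \left(1 + \left(-16 + 18\right)\right)} = \frac{1}{5376 + 2^{2} \left(1 + 2\right)} = \frac{1}{5376 + 4 \cdot 3} = \frac{1}{5376 + 12} = \frac{1}{5388}$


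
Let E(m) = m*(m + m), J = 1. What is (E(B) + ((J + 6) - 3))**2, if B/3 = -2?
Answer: 5776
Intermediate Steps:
B = -6 (B = 3*(-2) = -6)
E(m) = 2*m**2 (E(m) = m*(2*m) = 2*m**2)
(E(B) + ((J + 6) - 3))**2 = (2*(-6)**2 + ((1 + 6) - 3))**2 = (2*36 + (7 - 3))**2 = (72 + 4)**2 = 76**2 = 5776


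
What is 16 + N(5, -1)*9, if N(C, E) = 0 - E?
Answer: 25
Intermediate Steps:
N(C, E) = -E
16 + N(5, -1)*9 = 16 - 1*(-1)*9 = 16 + 1*9 = 16 + 9 = 25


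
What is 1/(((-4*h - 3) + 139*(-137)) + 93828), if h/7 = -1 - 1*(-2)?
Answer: 1/74754 ≈ 1.3377e-5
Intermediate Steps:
h = 7 (h = 7*(-1 - 1*(-2)) = 7*(-1 + 2) = 7*1 = 7)
1/(((-4*h - 3) + 139*(-137)) + 93828) = 1/(((-4*7 - 3) + 139*(-137)) + 93828) = 1/(((-28 - 3) - 19043) + 93828) = 1/((-31 - 19043) + 93828) = 1/(-19074 + 93828) = 1/74754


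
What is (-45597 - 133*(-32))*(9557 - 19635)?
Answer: 416634598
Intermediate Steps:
(-45597 - 133*(-32))*(9557 - 19635) = (-45597 + 4256)*(-10078) = -41341*(-10078) = 416634598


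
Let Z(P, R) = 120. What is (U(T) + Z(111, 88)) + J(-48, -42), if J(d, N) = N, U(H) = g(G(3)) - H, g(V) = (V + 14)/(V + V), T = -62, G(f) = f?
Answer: 857/6 ≈ 142.83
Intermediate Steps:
g(V) = (14 + V)/(2*V) (g(V) = (14 + V)/((2*V)) = (14 + V)*(1/(2*V)) = (14 + V)/(2*V))
U(H) = 17/6 - H (U(H) = (1/2)*(14 + 3)/3 - H = (1/2)*(1/3)*17 - H = 17/6 - H)
(U(T) + Z(111, 88)) + J(-48, -42) = ((17/6 - 1*(-62)) + 120) - 42 = ((17/6 + 62) + 120) - 42 = (389/6 + 120) - 42 = 1109/6 - 42 = 857/6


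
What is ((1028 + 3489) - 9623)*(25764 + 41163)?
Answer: -341729262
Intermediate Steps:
((1028 + 3489) - 9623)*(25764 + 41163) = (4517 - 9623)*66927 = -5106*66927 = -341729262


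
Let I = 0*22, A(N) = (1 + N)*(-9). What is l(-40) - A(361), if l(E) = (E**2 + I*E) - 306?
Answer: 4552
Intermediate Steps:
A(N) = -9 - 9*N
I = 0
l(E) = -306 + E**2 (l(E) = (E**2 + 0*E) - 306 = (E**2 + 0) - 306 = E**2 - 306 = -306 + E**2)
l(-40) - A(361) = (-306 + (-40)**2) - (-9 - 9*361) = (-306 + 1600) - (-9 - 3249) = 1294 - 1*(-3258) = 1294 + 3258 = 4552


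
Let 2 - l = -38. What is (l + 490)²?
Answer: 280900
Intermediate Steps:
l = 40 (l = 2 - 1*(-38) = 2 + 38 = 40)
(l + 490)² = (40 + 490)² = 530² = 280900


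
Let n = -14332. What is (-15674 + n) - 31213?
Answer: -61219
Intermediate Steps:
(-15674 + n) - 31213 = (-15674 - 14332) - 31213 = -30006 - 31213 = -61219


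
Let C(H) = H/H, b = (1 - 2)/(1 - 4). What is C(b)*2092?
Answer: 2092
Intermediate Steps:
b = 1/3 (b = -1/(-3) = -1*(-1/3) = 1/3 ≈ 0.33333)
C(H) = 1
C(b)*2092 = 1*2092 = 2092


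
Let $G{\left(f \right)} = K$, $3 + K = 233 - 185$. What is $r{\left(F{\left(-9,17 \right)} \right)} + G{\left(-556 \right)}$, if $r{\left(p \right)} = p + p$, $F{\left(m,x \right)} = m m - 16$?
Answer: $175$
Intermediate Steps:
$K = 45$ ($K = -3 + \left(233 - 185\right) = -3 + 48 = 45$)
$F{\left(m,x \right)} = -16 + m^{2}$ ($F{\left(m,x \right)} = m^{2} - 16 = -16 + m^{2}$)
$G{\left(f \right)} = 45$
$r{\left(p \right)} = 2 p$
$r{\left(F{\left(-9,17 \right)} \right)} + G{\left(-556 \right)} = 2 \left(-16 + \left(-9\right)^{2}\right) + 45 = 2 \left(-16 + 81\right) + 45 = 2 \cdot 65 + 45 = 130 + 45 = 175$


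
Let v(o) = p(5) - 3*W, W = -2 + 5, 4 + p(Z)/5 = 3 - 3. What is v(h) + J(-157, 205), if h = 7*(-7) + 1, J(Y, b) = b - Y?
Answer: 333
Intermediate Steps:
p(Z) = -20 (p(Z) = -20 + 5*(3 - 3) = -20 + 5*0 = -20 + 0 = -20)
h = -48 (h = -49 + 1 = -48)
W = 3
v(o) = -29 (v(o) = -20 - 3*3 = -20 - 9 = -29)
v(h) + J(-157, 205) = -29 + (205 - 1*(-157)) = -29 + (205 + 157) = -29 + 362 = 333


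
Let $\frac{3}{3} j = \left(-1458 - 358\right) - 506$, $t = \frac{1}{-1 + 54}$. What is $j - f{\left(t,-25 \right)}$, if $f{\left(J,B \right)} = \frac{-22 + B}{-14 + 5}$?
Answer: $- \frac{20945}{9} \approx -2327.2$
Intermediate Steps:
$t = \frac{1}{53} \approx 0.018868$
$f{\left(J,B \right)} = \frac{22}{9} - \frac{B}{9}$ ($f{\left(J,B \right)} = \frac{-22 + B}{-9} = \left(-22 + B\right) \left(- \frac{1}{9}\right) = \frac{22}{9} - \frac{B}{9}$)
$j = -2322$ ($j = \left(-1458 - 358\right) - 506 = -1816 - 506 = -2322$)
$j - f{\left(t,-25 \right)} = -2322 - \left(\frac{22}{9} - - \frac{25}{9}\right) = -2322 - \left(\frac{22}{9} + \frac{25}{9}\right) = -2322 - \frac{47}{9} = - \frac{20945}{9}$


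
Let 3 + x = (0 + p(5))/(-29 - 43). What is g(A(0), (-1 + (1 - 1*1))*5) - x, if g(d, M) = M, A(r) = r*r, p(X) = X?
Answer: -139/72 ≈ -1.9306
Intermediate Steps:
A(r) = r²
x = -221/72 (x = -3 + (0 + 5)/(-29 - 43) = -3 + 5/(-72) = -3 + 5*(-1/72) = -3 - 5/72 = -221/72 ≈ -3.0694)
g(A(0), (-1 + (1 - 1*1))*5) - x = (-1 + (1 - 1*1))*5 - 1*(-221/72) = (-1 + (1 - 1))*5 + 221/72 = (-1 + 0)*5 + 221/72 = -1*5 + 221/72 = -5 + 221/72 = -139/72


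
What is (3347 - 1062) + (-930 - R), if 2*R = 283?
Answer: 2427/2 ≈ 1213.5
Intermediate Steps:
R = 283/2 (R = (½)*283 = 283/2 ≈ 141.50)
(3347 - 1062) + (-930 - R) = (3347 - 1062) + (-930 - 1*283/2) = 2285 + (-930 - 283/2) = 2285 - 2143/2 = 2427/2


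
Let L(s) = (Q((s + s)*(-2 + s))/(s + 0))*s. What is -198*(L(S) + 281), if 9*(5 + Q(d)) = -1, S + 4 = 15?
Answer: -54626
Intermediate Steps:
S = 11 (S = -4 + 15 = 11)
Q(d) = -46/9 (Q(d) = -5 + (1/9)*(-1) = -5 - 1/9 = -46/9)
L(s) = -46/9 (L(s) = (-46/(9*(s + 0)))*s = (-46/(9*s))*s = -46/9)
-198*(L(S) + 281) = -198*(-46/9 + 281) = -198*2483/9 = -54626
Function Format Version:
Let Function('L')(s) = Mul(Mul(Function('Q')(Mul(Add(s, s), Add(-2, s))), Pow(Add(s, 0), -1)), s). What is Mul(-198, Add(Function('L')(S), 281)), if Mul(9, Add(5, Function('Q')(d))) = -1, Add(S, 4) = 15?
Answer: -54626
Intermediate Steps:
S = 11 (S = Add(-4, 15) = 11)
Function('Q')(d) = Rational(-46, 9) (Function('Q')(d) = Add(-5, Mul(Rational(1, 9), -1)) = Add(-5, Rational(-1, 9)) = Rational(-46, 9))
Function('L')(s) = Rational(-46, 9) (Function('L')(s) = Mul(Mul(Rational(-46, 9), Pow(Add(s, 0), -1)), s) = Mul(Mul(Rational(-46, 9), Pow(s, -1)), s) = Rational(-46, 9))
Mul(-198, Add(Function('L')(S), 281)) = Mul(-198, Add(Rational(-46, 9), 281)) = Mul(-198, Rational(2483, 9)) = -54626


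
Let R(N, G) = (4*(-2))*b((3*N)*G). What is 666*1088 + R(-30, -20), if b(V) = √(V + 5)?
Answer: 724608 - 152*√5 ≈ 7.2427e+5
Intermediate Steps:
b(V) = √(5 + V)
R(N, G) = -8*√(5 + 3*G*N) (R(N, G) = (4*(-2))*√(5 + (3*N)*G) = -8*√(5 + 3*G*N))
666*1088 + R(-30, -20) = 666*1088 - 8*√(5 + 3*(-20)*(-30)) = 724608 - 8*√(5 + 1800) = 724608 - 152*√5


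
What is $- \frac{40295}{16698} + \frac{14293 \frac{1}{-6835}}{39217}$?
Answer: $- \frac{10801240682039}{4475868760110} \approx -2.4132$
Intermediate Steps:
$- \frac{40295}{16698} + \frac{14293 \frac{1}{-6835}}{39217} = \left(-40295\right) \frac{1}{16698} + 14293 \left(- \frac{1}{6835}\right) \frac{1}{39217} = - \frac{40295}{16698} - \frac{14293}{268048195} = - \frac{10801240682039}{4475868760110}$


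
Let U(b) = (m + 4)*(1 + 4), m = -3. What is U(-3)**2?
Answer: 25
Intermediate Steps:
U(b) = 5 (U(b) = (-3 + 4)*(1 + 4) = 1*5 = 5)
U(-3)**2 = 5**2 = 25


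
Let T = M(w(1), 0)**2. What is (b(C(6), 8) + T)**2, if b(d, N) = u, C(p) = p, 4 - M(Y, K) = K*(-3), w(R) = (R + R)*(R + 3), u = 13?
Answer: 841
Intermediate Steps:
w(R) = 2*R*(3 + R) (w(R) = (2*R)*(3 + R) = 2*R*(3 + R))
M(Y, K) = 4 + 3*K (M(Y, K) = 4 - K*(-3) = 4 - (-3)*K = 4 + 3*K)
b(d, N) = 13
T = 16 (T = (4 + 3*0)**2 = (4 + 0)**2 = 4**2 = 16)
(b(C(6), 8) + T)**2 = (13 + 16)**2 = 29**2 = 841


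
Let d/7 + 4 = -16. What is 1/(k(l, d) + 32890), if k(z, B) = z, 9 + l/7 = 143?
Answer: 1/33828 ≈ 2.9561e-5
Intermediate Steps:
l = 938 (l = -63 + 7*143 = -63 + 1001 = 938)
d = -140 (d = -28 + 7*(-16) = -28 - 112 = -140)
1/(k(l, d) + 32890) = 1/(938 + 32890) = 1/33828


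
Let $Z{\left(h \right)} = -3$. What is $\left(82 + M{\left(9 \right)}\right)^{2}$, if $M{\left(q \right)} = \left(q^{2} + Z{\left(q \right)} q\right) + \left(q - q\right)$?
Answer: $18496$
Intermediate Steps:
$M{\left(q \right)} = q^{2} - 3 q$ ($M{\left(q \right)} = \left(q^{2} - 3 q\right) + \left(q - q\right) = \left(q^{2} - 3 q\right) + 0 = q^{2} - 3 q$)
$\left(82 + M{\left(9 \right)}\right)^{2} = \left(82 + 9 \left(-3 + 9\right)\right)^{2} = \left(82 + 9 \cdot 6\right)^{2} = \left(82 + 54\right)^{2} = 136^{2} = 18496$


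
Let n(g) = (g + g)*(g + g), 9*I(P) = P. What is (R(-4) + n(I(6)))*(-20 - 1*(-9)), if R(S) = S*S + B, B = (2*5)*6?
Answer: -7700/9 ≈ -855.56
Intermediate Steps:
B = 60 (B = 10*6 = 60)
I(P) = P/9
n(g) = 4*g² (n(g) = (2*g)*(2*g) = 4*g²)
R(S) = 60 + S² (R(S) = S*S + 60 = S² + 60 = 60 + S²)
(R(-4) + n(I(6)))*(-20 - 1*(-9)) = ((60 + (-4)²) + 4*((⅑)*6)²)*(-20 - 1*(-9)) = ((60 + 16) + 4*(⅔)²)*(-20 + 9) = (76 + 4*(4/9))*(-11) = (76 + 16/9)*(-11) = (700/9)*(-11) = -7700/9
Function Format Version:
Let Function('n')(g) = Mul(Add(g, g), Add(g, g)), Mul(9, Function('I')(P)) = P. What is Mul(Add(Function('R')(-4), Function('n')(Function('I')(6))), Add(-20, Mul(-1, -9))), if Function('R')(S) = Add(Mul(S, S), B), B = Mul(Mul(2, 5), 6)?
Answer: Rational(-7700, 9) ≈ -855.56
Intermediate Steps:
B = 60 (B = Mul(10, 6) = 60)
Function('I')(P) = Mul(Rational(1, 9), P)
Function('n')(g) = Mul(4, Pow(g, 2)) (Function('n')(g) = Mul(Mul(2, g), Mul(2, g)) = Mul(4, Pow(g, 2)))
Function('R')(S) = Add(60, Pow(S, 2)) (Function('R')(S) = Add(Mul(S, S), 60) = Add(Pow(S, 2), 60) = Add(60, Pow(S, 2)))
Mul(Add(Function('R')(-4), Function('n')(Function('I')(6))), Add(-20, Mul(-1, -9))) = Mul(Add(Add(60, Pow(-4, 2)), Mul(4, Pow(Mul(Rational(1, 9), 6), 2))), Add(-20, Mul(-1, -9))) = Mul(Add(Add(60, 16), Mul(4, Pow(Rational(2, 3), 2))), Add(-20, 9)) = Mul(Add(76, Mul(4, Rational(4, 9))), -11) = Mul(Add(76, Rational(16, 9)), -11) = Mul(Rational(700, 9), -11) = Rational(-7700, 9)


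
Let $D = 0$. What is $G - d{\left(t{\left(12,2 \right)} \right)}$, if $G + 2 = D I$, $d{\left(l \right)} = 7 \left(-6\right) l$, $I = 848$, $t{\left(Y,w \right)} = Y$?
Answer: $502$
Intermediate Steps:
$d{\left(l \right)} = - 42 l$
$G = -2$ ($G = -2 + 0 \cdot 848 = -2 + 0 = -2$)
$G - d{\left(t{\left(12,2 \right)} \right)} = -2 - \left(-42\right) 12 = -2 - -504 = -2 + 504 = 502$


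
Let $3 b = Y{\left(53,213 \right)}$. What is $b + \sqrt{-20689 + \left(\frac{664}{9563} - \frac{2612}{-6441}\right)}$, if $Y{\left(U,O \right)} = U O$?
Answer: $3763 + \frac{i \sqrt{78491827217320118781}}{61595283} \approx 3763.0 + 143.83 i$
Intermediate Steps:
$Y{\left(U,O \right)} = O U$
$b = 3763$ ($b = \frac{213 \cdot 53}{3} = \frac{1}{3} \cdot 11289 = 3763$)
$b + \sqrt{-20689 + \left(\frac{664}{9563} - \frac{2612}{-6441}\right)} = 3763 + \sqrt{-20689 + \left(\frac{664}{9563} - \frac{2612}{-6441}\right)} = 3763 + \sqrt{-20689 + \left(664 \cdot \frac{1}{9563} - - \frac{2612}{6441}\right)} = 3763 + \sqrt{-20689 + \left(\frac{664}{9563} + \frac{2612}{6441}\right)} = 3763 + \sqrt{-20689 + \frac{29255380}{61595283}} = 3763 + \sqrt{- \frac{1274315554607}{61595283}} = 3763 + \frac{i \sqrt{78491827217320118781}}{61595283}$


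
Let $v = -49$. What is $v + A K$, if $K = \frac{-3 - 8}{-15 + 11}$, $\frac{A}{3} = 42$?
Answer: $\frac{595}{2} \approx 297.5$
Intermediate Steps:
$A = 126$ ($A = 3 \cdot 42 = 126$)
$K = \frac{11}{4}$ ($K = - \frac{11}{-4} = \left(-11\right) \left(- \frac{1}{4}\right) = \frac{11}{4} \approx 2.75$)
$v + A K = -49 + 126 \cdot \frac{11}{4} = -49 + \frac{693}{2} = \frac{595}{2}$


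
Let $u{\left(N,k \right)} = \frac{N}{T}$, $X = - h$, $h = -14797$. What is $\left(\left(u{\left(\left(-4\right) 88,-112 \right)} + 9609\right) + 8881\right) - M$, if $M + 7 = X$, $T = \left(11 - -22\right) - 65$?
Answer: $3711$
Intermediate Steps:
$T = -32$ ($T = \left(11 + 22\right) - 65 = 33 - 65 = -32$)
$X = 14797$ ($X = \left(-1\right) \left(-14797\right) = 14797$)
$M = 14790$ ($M = -7 + 14797 = 14790$)
$u{\left(N,k \right)} = - \frac{N}{32}$ ($u{\left(N,k \right)} = \frac{N}{-32} = N \left(- \frac{1}{32}\right) = - \frac{N}{32}$)
$\left(\left(u{\left(\left(-4\right) 88,-112 \right)} + 9609\right) + 8881\right) - M = \left(\left(- \frac{\left(-4\right) 88}{32} + 9609\right) + 8881\right) - 14790 = \left(\left(\left(- \frac{1}{32}\right) \left(-352\right) + 9609\right) + 8881\right) - 14790 = \left(\left(11 + 9609\right) + 8881\right) - 14790 = \left(9620 + 8881\right) - 14790 = 18501 - 14790 = 3711$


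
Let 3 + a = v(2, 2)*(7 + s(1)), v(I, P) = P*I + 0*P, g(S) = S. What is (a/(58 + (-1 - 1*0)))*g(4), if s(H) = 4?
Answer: 164/57 ≈ 2.8772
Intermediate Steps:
v(I, P) = I*P (v(I, P) = I*P + 0 = I*P)
a = 41 (a = -3 + (2*2)*(7 + 4) = -3 + 4*11 = -3 + 44 = 41)
(a/(58 + (-1 - 1*0)))*g(4) = (41/(58 + (-1 - 1*0)))*4 = (41/(58 + (-1 + 0)))*4 = (41/(58 - 1))*4 = (41/57)*4 = 164/57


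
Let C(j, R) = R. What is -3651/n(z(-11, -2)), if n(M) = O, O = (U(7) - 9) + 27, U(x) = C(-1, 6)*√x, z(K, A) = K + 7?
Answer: -3651/4 + 1217*√7/4 ≈ -107.78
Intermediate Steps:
z(K, A) = 7 + K
U(x) = 6*√x
O = 18 + 6*√7 (O = (6*√7 - 9) + 27 = (-9 + 6*√7) + 27 = 18 + 6*√7 ≈ 33.875)
n(M) = 18 + 6*√7
-3651/n(z(-11, -2)) = -3651/(18 + 6*√7)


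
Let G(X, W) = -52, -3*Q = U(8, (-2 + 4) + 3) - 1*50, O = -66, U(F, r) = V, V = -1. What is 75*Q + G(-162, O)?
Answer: 1223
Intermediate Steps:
U(F, r) = -1
Q = 17 (Q = -(-1 - 1*50)/3 = -(-1 - 50)/3 = -⅓*(-51) = 17)
75*Q + G(-162, O) = 75*17 - 52 = 1275 - 52 = 1223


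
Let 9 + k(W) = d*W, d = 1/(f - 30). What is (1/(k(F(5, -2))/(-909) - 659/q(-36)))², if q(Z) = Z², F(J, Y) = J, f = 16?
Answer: 839554377984/208374903361 ≈ 4.0291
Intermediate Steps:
d = -1/14 (d = 1/(16 - 30) = 1/(-14) = -1/14 ≈ -0.071429)
k(W) = -9 - W/14
(1/(k(F(5, -2))/(-909) - 659/q(-36)))² = (1/((-9 - 1/14*5)/(-909) - 659/((-36)²)))² = (1/((-9 - 5/14)*(-1/909) - 659/1296))² = (1/(-131/14*(-1/909) - 659*1/1296))² = (1/(131/12726 - 659/1296))² = (1/(-456481/916272))² = (-916272/456481)² = 839554377984/208374903361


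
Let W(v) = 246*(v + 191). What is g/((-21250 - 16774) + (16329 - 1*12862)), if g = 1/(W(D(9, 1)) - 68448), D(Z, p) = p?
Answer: 1/733161312 ≈ 1.3640e-9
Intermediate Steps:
W(v) = 46986 + 246*v (W(v) = 246*(191 + v) = 46986 + 246*v)
g = -1/21216 (g = 1/((46986 + 246*1) - 68448) = 1/((46986 + 246) - 68448) = 1/(47232 - 68448) = 1/(-21216) = -1/21216 ≈ -4.7134e-5)
g/((-21250 - 16774) + (16329 - 1*12862)) = -1/(21216*((-21250 - 16774) + (16329 - 1*12862))) = -1/(21216*(-38024 + (16329 - 12862))) = -1/(21216*(-38024 + 3467)) = -1/21216/(-34557) = -1/21216*(-1/34557) = 1/733161312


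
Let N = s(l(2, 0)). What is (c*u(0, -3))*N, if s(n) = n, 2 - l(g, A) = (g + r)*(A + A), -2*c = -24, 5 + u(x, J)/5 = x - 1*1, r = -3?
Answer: -720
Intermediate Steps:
u(x, J) = -30 + 5*x (u(x, J) = -25 + 5*(x - 1*1) = -25 + 5*(x - 1) = -25 + 5*(-1 + x) = -25 + (-5 + 5*x) = -30 + 5*x)
c = 12 (c = -½*(-24) = 12)
l(g, A) = 2 - 2*A*(-3 + g) (l(g, A) = 2 - (g - 3)*(A + A) = 2 - (-3 + g)*2*A = 2 - 2*A*(-3 + g))
N = 2 (N = 2 + 6*0 - 2*0*2 = 2 + 0 + 0 = 2)
(c*u(0, -3))*N = (12*(-30 + 5*0))*2 = (12*(-30 + 0))*2 = (12*(-30))*2 = -360*2 = -720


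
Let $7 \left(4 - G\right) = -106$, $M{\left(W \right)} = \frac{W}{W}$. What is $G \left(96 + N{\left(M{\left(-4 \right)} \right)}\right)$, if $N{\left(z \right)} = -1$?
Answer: $\frac{12730}{7} \approx 1818.6$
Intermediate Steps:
$M{\left(W \right)} = 1$
$G = \frac{134}{7}$ ($G = 4 - - \frac{106}{7} = 4 + \frac{106}{7} = \frac{134}{7} \approx 19.143$)
$G \left(96 + N{\left(M{\left(-4 \right)} \right)}\right) = \frac{134 \left(96 - 1\right)}{7} = \frac{134}{7} \cdot 95 = \frac{12730}{7}$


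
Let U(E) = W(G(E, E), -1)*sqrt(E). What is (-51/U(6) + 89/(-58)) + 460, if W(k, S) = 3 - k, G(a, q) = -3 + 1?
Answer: 26591/58 - 17*sqrt(6)/10 ≈ 454.30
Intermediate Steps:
G(a, q) = -2
U(E) = 5*sqrt(E) (U(E) = (3 - 1*(-2))*sqrt(E) = (3 + 2)*sqrt(E) = 5*sqrt(E))
(-51/U(6) + 89/(-58)) + 460 = (-51*sqrt(6)/30 + 89/(-58)) + 460 = (-17*sqrt(6)/10 + 89*(-1/58)) + 460 = (-17*sqrt(6)/10 - 89/58) + 460 = (-89/58 - 17*sqrt(6)/10) + 460 = 26591/58 - 17*sqrt(6)/10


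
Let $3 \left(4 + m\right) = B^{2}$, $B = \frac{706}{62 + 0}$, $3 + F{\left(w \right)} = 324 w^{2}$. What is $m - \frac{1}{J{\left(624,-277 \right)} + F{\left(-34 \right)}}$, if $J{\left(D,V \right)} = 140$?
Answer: $\frac{42367800554}{1080205323} \approx 39.222$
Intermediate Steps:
$F{\left(w \right)} = -3 + 324 w^{2}$
$B = \frac{353}{31}$ ($B = \frac{706}{62} = 706 \cdot \frac{1}{62} = \frac{353}{31} \approx 11.387$)
$m = \frac{113077}{2883}$ ($m = -4 + \frac{\left(\frac{353}{31}\right)^{2}}{3} = -4 + \frac{1}{3} \cdot \frac{124609}{961} = -4 + \frac{124609}{2883} = \frac{113077}{2883} \approx 39.222$)
$m - \frac{1}{J{\left(624,-277 \right)} + F{\left(-34 \right)}} = \frac{113077}{2883} - \frac{1}{140 - \left(3 - 324 \left(-34\right)^{2}\right)} = \frac{113077}{2883} - \frac{1}{140 + \left(-3 + 324 \cdot 1156\right)} = \frac{113077}{2883} - \frac{1}{140 + \left(-3 + 374544\right)} = \frac{113077}{2883} - \frac{1}{140 + 374541} = \frac{113077}{2883} - \frac{1}{374681} = \frac{42367800554}{1080205323}$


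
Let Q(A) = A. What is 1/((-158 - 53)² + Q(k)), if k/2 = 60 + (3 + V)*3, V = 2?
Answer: 1/44671 ≈ 2.2386e-5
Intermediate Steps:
k = 150 (k = 2*(60 + (3 + 2)*3) = 2*(60 + 5*3) = 2*(60 + 15) = 2*75 = 150)
1/((-158 - 53)² + Q(k)) = 1/((-158 - 53)² + 150) = 1/((-211)² + 150) = 1/(44521 + 150) = 1/44671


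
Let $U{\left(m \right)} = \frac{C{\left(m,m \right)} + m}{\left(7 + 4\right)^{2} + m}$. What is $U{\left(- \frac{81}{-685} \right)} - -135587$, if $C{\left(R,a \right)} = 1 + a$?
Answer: $\frac{11249111889}{82966} \approx 1.3559 \cdot 10^{5}$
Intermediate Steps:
$U{\left(m \right)} = \frac{1 + 2 m}{121 + m}$ ($U{\left(m \right)} = \frac{\left(1 + m\right) + m}{\left(7 + 4\right)^{2} + m} = \frac{1 + 2 m}{11^{2} + m} = \frac{1 + 2 m}{121 + m}$)
$U{\left(- \frac{81}{-685} \right)} - -135587 = \frac{1 + 2 \left(- \frac{81}{-685}\right)}{121 - \frac{81}{-685}} - -135587 = \frac{1 + 2 \left(\left(-81\right) \left(- \frac{1}{685}\right)\right)}{121 - - \frac{81}{685}} + 135587 = \frac{1 + 2 \cdot \frac{81}{685}}{121 + \frac{81}{685}} + 135587 = \frac{1 + \frac{162}{685}}{\frac{82966}{685}} + 135587 = \frac{685}{82966} \cdot \frac{847}{685} + 135587 = \frac{847}{82966} + 135587 = \frac{11249111889}{82966}$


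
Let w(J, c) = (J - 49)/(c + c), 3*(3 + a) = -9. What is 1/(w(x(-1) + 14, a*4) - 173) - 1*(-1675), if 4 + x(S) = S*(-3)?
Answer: 1154071/689 ≈ 1675.0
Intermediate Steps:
a = -6 (a = -3 + (1/3)*(-9) = -3 - 3 = -6)
x(S) = -4 - 3*S (x(S) = -4 + S*(-3) = -4 - 3*S)
w(J, c) = (-49 + J)/(2*c) (w(J, c) = (-49 + J)/((2*c)) = (-49 + J)*(1/(2*c)) = (-49 + J)/(2*c))
1/(w(x(-1) + 14, a*4) - 173) - 1*(-1675) = 1/((-49 + ((-4 - 3*(-1)) + 14))/(2*((-6*4))) - 173) - 1*(-1675) = 1/((1/2)*(-49 + ((-4 + 3) + 14))/(-24) - 173) + 1675 = 1/((1/2)*(-1/24)*(-49 + (-1 + 14)) - 173) + 1675 = 1/((1/2)*(-1/24)*(-49 + 13) - 173) + 1675 = 1/((1/2)*(-1/24)*(-36) - 173) + 1675 = 1/(3/4 - 173) + 1675 = 1/(-689/4) + 1675 = -4/689 + 1675 = 1154071/689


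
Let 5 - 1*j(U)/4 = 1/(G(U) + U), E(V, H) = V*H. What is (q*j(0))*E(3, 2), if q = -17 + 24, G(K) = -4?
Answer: 882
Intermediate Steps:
E(V, H) = H*V
q = 7
j(U) = 20 - 4/(-4 + U)
(q*j(0))*E(3, 2) = (7*(4*(-21 + 5*0)/(-4 + 0)))*(2*3) = (7*(4*(-21 + 0)/(-4)))*6 = (7*(4*(-¼)*(-21)))*6 = (7*21)*6 = 147*6 = 882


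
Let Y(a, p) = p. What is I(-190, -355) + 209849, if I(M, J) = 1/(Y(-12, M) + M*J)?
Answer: 14114443741/67260 ≈ 2.0985e+5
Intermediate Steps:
I(M, J) = 1/(M + J*M) (I(M, J) = 1/(M + M*J) = 1/(M + J*M))
I(-190, -355) + 209849 = 1/((-190)*(1 - 355)) + 209849 = -1/190/(-354) + 209849 = -1/190*(-1/354) + 209849 = 1/67260 + 209849 = 14114443741/67260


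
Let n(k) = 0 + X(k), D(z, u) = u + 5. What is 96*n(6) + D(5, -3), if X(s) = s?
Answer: 578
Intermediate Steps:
D(z, u) = 5 + u
n(k) = k (n(k) = 0 + k = k)
96*n(6) + D(5, -3) = 96*6 + (5 - 3) = 576 + 2 = 578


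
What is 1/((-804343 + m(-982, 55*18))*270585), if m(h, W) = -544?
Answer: -1/217790348895 ≈ -4.5916e-12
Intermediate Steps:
1/((-804343 + m(-982, 55*18))*270585) = 1/(-804343 - 544*270585) = (1/270585)/(-804887) = -1/804887*1/270585 = -1/217790348895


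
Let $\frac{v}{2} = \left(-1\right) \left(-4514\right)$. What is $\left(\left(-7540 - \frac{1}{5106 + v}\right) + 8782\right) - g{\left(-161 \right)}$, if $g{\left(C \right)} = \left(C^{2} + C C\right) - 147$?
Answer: $- \frac{713102703}{14134} \approx -50453.0$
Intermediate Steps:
$v = 9028$ ($v = 2 \left(\left(-1\right) \left(-4514\right)\right) = 2 \cdot 4514 = 9028$)
$g{\left(C \right)} = -147 + 2 C^{2}$ ($g{\left(C \right)} = \left(C^{2} + C^{2}\right) - 147 = 2 C^{2} - 147 = -147 + 2 C^{2}$)
$\left(\left(-7540 - \frac{1}{5106 + v}\right) + 8782\right) - g{\left(-161 \right)} = \left(\left(-7540 - \frac{1}{5106 + 9028}\right) + 8782\right) - \left(-147 + 2 \left(-161\right)^{2}\right) = \left(\left(-7540 - \frac{1}{14134}\right) + 8782\right) - \left(-147 + 2 \cdot 25921\right) = \left(\left(-7540 - \frac{1}{14134}\right) + 8782\right) - \left(-147 + 51842\right) = \left(\left(-7540 - \frac{1}{14134}\right) + 8782\right) - 51695 = \left(- \frac{106570361}{14134} + 8782\right) - 51695 = \frac{17554427}{14134} - 51695 = - \frac{713102703}{14134}$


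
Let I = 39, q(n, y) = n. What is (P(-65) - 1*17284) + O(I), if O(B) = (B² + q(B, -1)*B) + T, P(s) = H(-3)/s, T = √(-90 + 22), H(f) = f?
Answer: -925727/65 + 2*I*√17 ≈ -14242.0 + 8.2462*I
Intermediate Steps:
T = 2*I*√17 (T = √(-68) = 2*I*√17 ≈ 8.2462*I)
P(s) = -3/s
O(B) = 2*B² + 2*I*√17 (O(B) = (B² + B*B) + 2*I*√17 = (B² + B²) + 2*I*√17 = 2*B² + 2*I*√17)
(P(-65) - 1*17284) + O(I) = (-3/(-65) - 1*17284) + (2*39² + 2*I*√17) = (-3*(-1/65) - 17284) + (2*1521 + 2*I*√17) = (3/65 - 17284) + (3042 + 2*I*√17) = -1123457/65 + (3042 + 2*I*√17) = -925727/65 + 2*I*√17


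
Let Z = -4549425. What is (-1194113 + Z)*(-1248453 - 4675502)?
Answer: 34024460652790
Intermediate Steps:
(-1194113 + Z)*(-1248453 - 4675502) = (-1194113 - 4549425)*(-1248453 - 4675502) = -5743538*(-5923955) = 34024460652790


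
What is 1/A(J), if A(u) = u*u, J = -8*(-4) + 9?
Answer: 1/1681 ≈ 0.00059488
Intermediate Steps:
J = 41 (J = 32 + 9 = 41)
A(u) = u**2
1/A(J) = 1/(41**2) = 1/1681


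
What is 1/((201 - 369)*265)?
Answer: -1/44520 ≈ -2.2462e-5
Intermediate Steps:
1/((201 - 369)*265) = 1/(-168*265) = 1/(-44520) = -1/44520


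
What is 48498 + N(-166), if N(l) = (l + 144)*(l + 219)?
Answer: 47332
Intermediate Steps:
N(l) = (144 + l)*(219 + l)
48498 + N(-166) = 48498 + (31536 + (-166)**2 + 363*(-166)) = 48498 + (31536 + 27556 - 60258) = 48498 - 1166 = 47332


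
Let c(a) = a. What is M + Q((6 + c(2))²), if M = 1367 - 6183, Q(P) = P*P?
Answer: -720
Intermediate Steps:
Q(P) = P²
M = -4816
M + Q((6 + c(2))²) = -4816 + ((6 + 2)²)² = -4816 + (8²)² = -4816 + 64² = -4816 + 4096 = -720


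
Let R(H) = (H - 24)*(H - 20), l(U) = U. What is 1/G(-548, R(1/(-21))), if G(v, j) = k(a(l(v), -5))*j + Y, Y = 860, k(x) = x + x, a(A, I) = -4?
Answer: -441/1321580 ≈ -0.00033369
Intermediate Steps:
R(H) = (-24 + H)*(-20 + H)
k(x) = 2*x
G(v, j) = 860 - 8*j (G(v, j) = (2*(-4))*j + 860 = -8*j + 860 = 860 - 8*j)
1/G(-548, R(1/(-21))) = 1/(860 - 8*(480 + (1/(-21))² - 44/(-21))) = 1/(860 - 8*(480 + (-1/21)² - 44*(-1/21))) = 1/(860 - 8*(480 + 1/441 + 44/21)) = 1/(860 - 8*212605/441) = 1/(860 - 1700840/441) = 1/(-1321580/441) = -441/1321580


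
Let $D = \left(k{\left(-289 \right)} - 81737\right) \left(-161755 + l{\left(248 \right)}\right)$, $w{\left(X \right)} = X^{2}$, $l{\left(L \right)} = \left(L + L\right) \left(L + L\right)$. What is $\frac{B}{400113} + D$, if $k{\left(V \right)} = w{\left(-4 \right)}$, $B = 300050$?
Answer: $- \frac{2755135378029403}{400113} \approx -6.8859 \cdot 10^{9}$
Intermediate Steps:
$l{\left(L \right)} = 4 L^{2}$ ($l{\left(L \right)} = 2 L 2 L = 4 L^{2}$)
$k{\left(V \right)} = 16$ ($k{\left(V \right)} = \left(-4\right)^{2} = 16$)
$D = -6885893181$ ($D = \left(16 - 81737\right) \left(-161755 + 4 \cdot 248^{2}\right) = - 81721 \left(-161755 + 4 \cdot 61504\right) = - 81721 \left(-161755 + 246016\right) = \left(-81721\right) 84261 = -6885893181$)
$\frac{B}{400113} + D = \frac{300050}{400113} - 6885893181 = - \frac{2755135378029403}{400113}$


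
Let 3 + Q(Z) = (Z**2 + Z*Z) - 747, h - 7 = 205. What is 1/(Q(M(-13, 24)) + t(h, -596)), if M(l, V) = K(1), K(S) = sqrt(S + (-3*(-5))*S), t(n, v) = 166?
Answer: -1/552 ≈ -0.0018116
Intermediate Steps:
h = 212 (h = 7 + 205 = 212)
K(S) = 4*sqrt(S) (K(S) = sqrt(S + 15*S) = sqrt(16*S) = 4*sqrt(S))
M(l, V) = 4 (M(l, V) = 4*sqrt(1) = 4*1 = 4)
Q(Z) = -750 + 2*Z**2 (Q(Z) = -3 + ((Z**2 + Z*Z) - 747) = -3 + ((Z**2 + Z**2) - 747) = -3 + (2*Z**2 - 747) = -3 + (-747 + 2*Z**2) = -750 + 2*Z**2)
1/(Q(M(-13, 24)) + t(h, -596)) = 1/((-750 + 2*4**2) + 166) = 1/((-750 + 2*16) + 166) = 1/((-750 + 32) + 166) = 1/(-718 + 166) = 1/(-552) = -1/552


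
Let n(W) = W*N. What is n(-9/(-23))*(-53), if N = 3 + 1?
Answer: -1908/23 ≈ -82.957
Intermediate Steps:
N = 4
n(W) = 4*W (n(W) = W*4 = 4*W)
n(-9/(-23))*(-53) = (4*(-9/(-23)))*(-53) = (4*(-9*(-1/23)))*(-53) = (4*(9/23))*(-53) = (36/23)*(-53) = -1908/23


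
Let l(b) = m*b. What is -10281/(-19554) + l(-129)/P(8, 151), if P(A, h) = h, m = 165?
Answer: -138218153/984218 ≈ -140.43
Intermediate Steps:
l(b) = 165*b
-10281/(-19554) + l(-129)/P(8, 151) = -10281/(-19554) + (165*(-129))/151 = -10281*(-1/19554) - 21285*1/151 = 3427/6518 - 21285/151 = -138218153/984218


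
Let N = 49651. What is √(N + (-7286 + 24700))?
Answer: √67065 ≈ 258.97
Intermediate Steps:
√(N + (-7286 + 24700)) = √(49651 + (-7286 + 24700)) = √(49651 + 17414) = √67065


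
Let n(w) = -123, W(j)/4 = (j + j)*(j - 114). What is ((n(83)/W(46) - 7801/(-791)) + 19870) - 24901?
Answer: -99388223987/19793984 ≈ -5021.1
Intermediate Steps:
W(j) = 8*j*(-114 + j) (W(j) = 4*((j + j)*(j - 114)) = 4*((2*j)*(-114 + j)) = 4*(2*j*(-114 + j)) = 8*j*(-114 + j))
((n(83)/W(46) - 7801/(-791)) + 19870) - 24901 = ((-123*1/(368*(-114 + 46)) - 7801/(-791)) + 19870) - 24901 = ((-123/(8*46*(-68)) - 7801*(-1/791)) + 19870) - 24901 = ((-123/(-25024) + 7801/791) + 19870) - 24901 = ((-123*(-1/25024) + 7801/791) + 19870) - 24901 = ((123/25024 + 7801/791) + 19870) - 24901 = (195309517/19793984 + 19870) - 24901 = 393501771597/19793984 - 24901 = -99388223987/19793984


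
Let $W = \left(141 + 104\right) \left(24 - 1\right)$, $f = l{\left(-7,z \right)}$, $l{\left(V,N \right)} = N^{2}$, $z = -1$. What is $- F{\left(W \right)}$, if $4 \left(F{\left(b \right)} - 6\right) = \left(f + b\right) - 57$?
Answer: $- \frac{5603}{4} \approx -1400.8$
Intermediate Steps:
$f = 1$ ($f = \left(-1\right)^{2} = 1$)
$W = 5635$ ($W = 245 \cdot 23 = 5635$)
$F{\left(b \right)} = -8 + \frac{b}{4}$ ($F{\left(b \right)} = 6 + \frac{\left(1 + b\right) - 57}{4} = 6 + \frac{-56 + b}{4} = 6 + \left(-14 + \frac{b}{4}\right) = -8 + \frac{b}{4}$)
$- F{\left(W \right)} = - (-8 + \frac{1}{4} \cdot 5635) = - (-8 + \frac{5635}{4}) = \left(-1\right) \frac{5603}{4} = - \frac{5603}{4}$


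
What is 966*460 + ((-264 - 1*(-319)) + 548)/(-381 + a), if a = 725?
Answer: 152860443/344 ≈ 4.4436e+5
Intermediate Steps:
966*460 + ((-264 - 1*(-319)) + 548)/(-381 + a) = 966*460 + ((-264 - 1*(-319)) + 548)/(-381 + 725) = 444360 + ((-264 + 319) + 548)/344 = 444360 + (55 + 548)*(1/344) = 444360 + 603*(1/344) = 444360 + 603/344 = 152860443/344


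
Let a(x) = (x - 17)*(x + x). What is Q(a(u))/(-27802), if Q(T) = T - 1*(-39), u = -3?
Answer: -159/27802 ≈ -0.0057190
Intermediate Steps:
a(x) = 2*x*(-17 + x) (a(x) = (-17 + x)*(2*x) = 2*x*(-17 + x))
Q(T) = 39 + T (Q(T) = T + 39 = 39 + T)
Q(a(u))/(-27802) = (39 + 2*(-3)*(-17 - 3))/(-27802) = (39 + 2*(-3)*(-20))*(-1/27802) = (39 + 120)*(-1/27802) = 159*(-1/27802) = -159/27802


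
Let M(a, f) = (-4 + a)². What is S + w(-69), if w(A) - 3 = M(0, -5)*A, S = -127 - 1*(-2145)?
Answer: 917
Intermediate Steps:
S = 2018 (S = -127 + 2145 = 2018)
w(A) = 3 + 16*A (w(A) = 3 + (-4 + 0)²*A = 3 + (-4)²*A = 3 + 16*A)
S + w(-69) = 2018 + (3 + 16*(-69)) = 2018 + (3 - 1104) = 2018 - 1101 = 917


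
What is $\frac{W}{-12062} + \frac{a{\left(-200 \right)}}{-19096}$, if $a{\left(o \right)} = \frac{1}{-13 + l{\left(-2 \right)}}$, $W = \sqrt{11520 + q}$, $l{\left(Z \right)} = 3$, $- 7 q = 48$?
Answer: $\frac{1}{190960} - \frac{2 \sqrt{35259}}{42217} \approx -0.0088904$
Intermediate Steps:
$q = - \frac{48}{7}$ ($q = \left(- \frac{1}{7}\right) 48 = - \frac{48}{7} \approx -6.8571$)
$W = \frac{4 \sqrt{35259}}{7}$ ($W = \sqrt{11520 - \frac{48}{7}} = \sqrt{\frac{80592}{7}} = \frac{4 \sqrt{35259}}{7} \approx 107.3$)
$a{\left(o \right)} = - \frac{1}{10}$ ($a{\left(o \right)} = \frac{1}{-13 + 3} = \frac{1}{-10} = - \frac{1}{10}$)
$\frac{W}{-12062} + \frac{a{\left(-200 \right)}}{-19096} = \frac{\frac{4}{7} \sqrt{35259}}{-12062} - \frac{1}{10 \left(-19096\right)} = \frac{4 \sqrt{35259}}{7} \left(- \frac{1}{12062}\right) - - \frac{1}{190960} = - \frac{2 \sqrt{35259}}{42217} + \frac{1}{190960} = \frac{1}{190960} - \frac{2 \sqrt{35259}}{42217}$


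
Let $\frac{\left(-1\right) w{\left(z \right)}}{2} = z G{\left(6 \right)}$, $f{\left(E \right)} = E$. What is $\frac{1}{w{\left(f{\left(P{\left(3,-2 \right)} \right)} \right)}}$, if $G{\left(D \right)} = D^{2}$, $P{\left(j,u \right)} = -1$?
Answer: $\frac{1}{72} \approx 0.013889$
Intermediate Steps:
$w{\left(z \right)} = - 72 z$ ($w{\left(z \right)} = - 2 z 6^{2} = - 2 z 36 = - 2 \cdot 36 z = - 72 z$)
$\frac{1}{w{\left(f{\left(P{\left(3,-2 \right)} \right)} \right)}} = \frac{1}{\left(-72\right) \left(-1\right)} = \frac{1}{72}$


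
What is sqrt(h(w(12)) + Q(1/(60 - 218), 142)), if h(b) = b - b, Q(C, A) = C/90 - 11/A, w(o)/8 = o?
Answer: I*sqrt(2195390645)/168270 ≈ 0.27845*I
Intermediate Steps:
w(o) = 8*o
Q(C, A) = -11/A + C/90 (Q(C, A) = C*(1/90) - 11/A = C/90 - 11/A = -11/A + C/90)
h(b) = 0
sqrt(h(w(12)) + Q(1/(60 - 218), 142)) = sqrt(0 + (-11/142 + 1/(90*(60 - 218)))) = sqrt(0 + (-11*1/142 + (1/90)/(-158))) = sqrt(0 + (-11/142 + (1/90)*(-1/158))) = sqrt(0 + (-11/142 - 1/14220)) = sqrt(0 - 78281/1009620) = sqrt(-78281/1009620) = I*sqrt(2195390645)/168270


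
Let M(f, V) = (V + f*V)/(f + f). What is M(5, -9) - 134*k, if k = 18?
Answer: -12087/5 ≈ -2417.4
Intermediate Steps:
M(f, V) = (V + V*f)/(2*f) (M(f, V) = (V + V*f)/((2*f)) = (V + V*f)*(1/(2*f)) = (V + V*f)/(2*f))
M(5, -9) - 134*k = (1/2)*(-9)*(1 + 5)/5 - 134*18 = (1/2)*(-9)*(1/5)*6 - 2412 = -27/5 - 2412 = -12087/5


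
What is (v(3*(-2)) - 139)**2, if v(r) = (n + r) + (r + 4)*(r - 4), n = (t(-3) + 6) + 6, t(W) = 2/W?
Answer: 116281/9 ≈ 12920.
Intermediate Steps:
n = 34/3 (n = (2/(-3) + 6) + 6 = (2*(-1/3) + 6) + 6 = (-2/3 + 6) + 6 = 16/3 + 6 = 34/3 ≈ 11.333)
v(r) = 34/3 + r + (-4 + r)*(4 + r) (v(r) = (34/3 + r) + (r + 4)*(r - 4) = (34/3 + r) + (4 + r)*(-4 + r) = (34/3 + r) + (-4 + r)*(4 + r) = 34/3 + r + (-4 + r)*(4 + r))
(v(3*(-2)) - 139)**2 = ((-14/3 + 3*(-2) + (3*(-2))**2) - 139)**2 = ((-14/3 - 6 + (-6)**2) - 139)**2 = ((-14/3 - 6 + 36) - 139)**2 = (76/3 - 139)**2 = (-341/3)**2 = 116281/9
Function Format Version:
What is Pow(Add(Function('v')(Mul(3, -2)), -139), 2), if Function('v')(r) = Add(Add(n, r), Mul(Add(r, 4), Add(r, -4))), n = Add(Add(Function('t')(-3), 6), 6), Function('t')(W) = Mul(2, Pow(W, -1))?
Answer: Rational(116281, 9) ≈ 12920.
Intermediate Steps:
n = Rational(34, 3) (n = Add(Add(Mul(2, Pow(-3, -1)), 6), 6) = Add(Add(Mul(2, Rational(-1, 3)), 6), 6) = Add(Add(Rational(-2, 3), 6), 6) = Add(Rational(16, 3), 6) = Rational(34, 3) ≈ 11.333)
Function('v')(r) = Add(Rational(34, 3), r, Mul(Add(-4, r), Add(4, r))) (Function('v')(r) = Add(Add(Rational(34, 3), r), Mul(Add(r, 4), Add(r, -4))) = Add(Add(Rational(34, 3), r), Mul(Add(4, r), Add(-4, r))) = Add(Add(Rational(34, 3), r), Mul(Add(-4, r), Add(4, r))) = Add(Rational(34, 3), r, Mul(Add(-4, r), Add(4, r))))
Pow(Add(Function('v')(Mul(3, -2)), -139), 2) = Pow(Add(Add(Rational(-14, 3), Mul(3, -2), Pow(Mul(3, -2), 2)), -139), 2) = Pow(Add(Add(Rational(-14, 3), -6, Pow(-6, 2)), -139), 2) = Pow(Add(Add(Rational(-14, 3), -6, 36), -139), 2) = Pow(Add(Rational(76, 3), -139), 2) = Pow(Rational(-341, 3), 2) = Rational(116281, 9)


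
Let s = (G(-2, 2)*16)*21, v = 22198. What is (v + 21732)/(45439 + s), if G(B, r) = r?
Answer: 43930/46111 ≈ 0.95270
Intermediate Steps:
s = 672 (s = (2*16)*21 = 32*21 = 672)
(v + 21732)/(45439 + s) = (22198 + 21732)/(45439 + 672) = 43930/46111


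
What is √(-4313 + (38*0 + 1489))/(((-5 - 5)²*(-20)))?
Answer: -I*√706/1000 ≈ -0.026571*I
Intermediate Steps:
√(-4313 + (38*0 + 1489))/(((-5 - 5)²*(-20))) = √(-4313 + (0 + 1489))/(((-10)²*(-20))) = √(-4313 + 1489)/((100*(-20))) = √(-2824)/(-2000) = (2*I*√706)*(-1/2000) = -I*√706/1000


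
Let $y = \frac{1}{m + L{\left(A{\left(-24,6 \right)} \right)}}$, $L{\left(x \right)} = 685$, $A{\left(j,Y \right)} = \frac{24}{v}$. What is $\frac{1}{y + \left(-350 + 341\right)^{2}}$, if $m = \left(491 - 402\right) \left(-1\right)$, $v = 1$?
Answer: $\frac{596}{48277} \approx 0.012345$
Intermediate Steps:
$A{\left(j,Y \right)} = 24$ ($A{\left(j,Y \right)} = \frac{24}{1} = 24 \cdot 1 = 24$)
$m = -89$ ($m = 89 \left(-1\right) = -89$)
$y = \frac{1}{596}$ ($y = \frac{1}{-89 + 685} = \frac{1}{596} \approx 0.0016779$)
$\frac{1}{y + \left(-350 + 341\right)^{2}} = \frac{1}{\frac{1}{596} + \left(-350 + 341\right)^{2}} = \frac{1}{\frac{1}{596} + \left(-9\right)^{2}} = \frac{1}{\frac{1}{596} + 81} = \frac{1}{\frac{48277}{596}} = \frac{596}{48277}$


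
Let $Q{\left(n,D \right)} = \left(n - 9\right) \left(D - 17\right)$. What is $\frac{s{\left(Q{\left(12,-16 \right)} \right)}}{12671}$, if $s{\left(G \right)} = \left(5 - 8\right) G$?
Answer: $\frac{297}{12671} \approx 0.023439$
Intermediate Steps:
$Q{\left(n,D \right)} = \left(-17 + D\right) \left(-9 + n\right)$ ($Q{\left(n,D \right)} = \left(-9 + n\right) \left(-17 + D\right) = \left(-17 + D\right) \left(-9 + n\right)$)
$s{\left(G \right)} = - 3 G$
$\frac{s{\left(Q{\left(12,-16 \right)} \right)}}{12671} = \frac{\left(-3\right) \left(153 - 204 - -144 - 192\right)}{12671} = - 3 \left(153 - 204 + 144 - 192\right) \frac{1}{12671} = \left(-3\right) \left(-99\right) \frac{1}{12671} = 297 \cdot \frac{1}{12671} = \frac{297}{12671}$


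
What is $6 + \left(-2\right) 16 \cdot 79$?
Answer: $-2522$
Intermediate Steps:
$6 + \left(-2\right) 16 \cdot 79 = 6 - 2528 = -2522$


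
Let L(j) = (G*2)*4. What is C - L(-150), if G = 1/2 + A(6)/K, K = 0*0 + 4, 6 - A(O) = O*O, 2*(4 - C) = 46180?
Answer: -23030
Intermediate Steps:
C = -23086 (C = 4 - 1/2*46180 = 4 - 23090 = -23086)
A(O) = 6 - O**2 (A(O) = 6 - O*O = 6 - O**2)
K = 4 (K = 0 + 4 = 4)
G = -7 (G = 1/2 + (6 - 1*6**2)/4 = 1*(1/2) + (6 - 1*36)*(1/4) = 1/2 + (6 - 36)*(1/4) = 1/2 - 30*1/4 = 1/2 - 15/2 = -7)
L(j) = -56 (L(j) = -7*2*4 = -14*4 = -56)
C - L(-150) = -23086 - 1*(-56) = -23086 + 56 = -23030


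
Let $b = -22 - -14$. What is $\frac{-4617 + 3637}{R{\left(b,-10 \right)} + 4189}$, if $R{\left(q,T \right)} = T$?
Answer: $- \frac{140}{597} \approx -0.23451$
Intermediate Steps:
$b = -8$ ($b = -22 + 14 = -8$)
$\frac{-4617 + 3637}{R{\left(b,-10 \right)} + 4189} = \frac{-4617 + 3637}{-10 + 4189} = - \frac{980}{4179} = \left(-980\right) \frac{1}{4179} = - \frac{140}{597}$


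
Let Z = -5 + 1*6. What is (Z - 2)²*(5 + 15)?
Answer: 20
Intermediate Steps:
Z = 1 (Z = -5 + 6 = 1)
(Z - 2)²*(5 + 15) = (1 - 2)²*(5 + 15) = (-1)²*20 = 1*20 = 20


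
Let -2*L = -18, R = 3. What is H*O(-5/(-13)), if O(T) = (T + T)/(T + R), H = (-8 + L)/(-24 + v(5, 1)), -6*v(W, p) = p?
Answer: -3/319 ≈ -0.0094044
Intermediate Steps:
L = 9 (L = -1/2*(-18) = 9)
v(W, p) = -p/6
H = -6/145 (H = (-8 + 9)/(-24 - 1/6*1) = 1/(-24 - 1/6) = 1/(-145/6) = 1*(-6/145) = -6/145 ≈ -0.041379)
O(T) = 2*T/(3 + T) (O(T) = (T + T)/(T + 3) = (2*T)/(3 + T) = 2*T/(3 + T))
H*O(-5/(-13)) = -12*(-5/(-13))/(145*(3 - 5/(-13))) = -12*(-5*(-1/13))/(145*(3 - 5*(-1/13))) = -12*5/(145*13*(3 + 5/13)) = -12*5/(145*13*44/13) = -12*5*13/(145*13*44) = -6/145*5/22 = -3/319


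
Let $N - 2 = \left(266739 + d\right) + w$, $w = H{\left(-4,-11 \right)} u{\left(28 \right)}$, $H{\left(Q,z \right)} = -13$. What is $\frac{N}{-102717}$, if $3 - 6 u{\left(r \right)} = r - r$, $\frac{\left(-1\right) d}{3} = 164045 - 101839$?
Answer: $- \frac{53411}{68478} \approx -0.77997$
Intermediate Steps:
$d = -186618$ ($d = - 3 \left(164045 - 101839\right) = \left(-3\right) 62206 = -186618$)
$u{\left(r \right)} = \frac{1}{2}$ ($u{\left(r \right)} = \frac{1}{2} - \frac{r - r}{6} = \frac{1}{2} - 0 = \frac{1}{2} + 0 = \frac{1}{2}$)
$w = - \frac{13}{2}$ ($w = \left(-13\right) \frac{1}{2} = - \frac{13}{2} \approx -6.5$)
$N = \frac{160233}{2}$ ($N = 2 + \left(\left(266739 - 186618\right) - \frac{13}{2}\right) = 2 + \left(80121 - \frac{13}{2}\right) = 2 + \frac{160229}{2} = \frac{160233}{2} \approx 80117.0$)
$\frac{N}{-102717} = \frac{160233}{2 \left(-102717\right)} = \frac{160233}{2} \left(- \frac{1}{102717}\right) = - \frac{53411}{68478}$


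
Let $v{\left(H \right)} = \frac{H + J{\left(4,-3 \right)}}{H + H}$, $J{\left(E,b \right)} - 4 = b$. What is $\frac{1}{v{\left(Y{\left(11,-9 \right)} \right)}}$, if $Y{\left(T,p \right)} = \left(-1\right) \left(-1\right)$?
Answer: $1$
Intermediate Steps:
$Y{\left(T,p \right)} = 1$
$J{\left(E,b \right)} = 4 + b$
$v{\left(H \right)} = \frac{1 + H}{2 H}$ ($v{\left(H \right)} = \frac{H + \left(4 - 3\right)}{H + H} = \frac{H + 1}{2 H} = \left(1 + H\right) \frac{1}{2 H} = \frac{1 + H}{2 H}$)
$\frac{1}{v{\left(Y{\left(11,-9 \right)} \right)}} = \frac{1}{\frac{1}{2} \cdot 1^{-1} \left(1 + 1\right)} = \frac{1}{\frac{1}{2} \cdot 1 \cdot 2} = 1^{-1} = 1$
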